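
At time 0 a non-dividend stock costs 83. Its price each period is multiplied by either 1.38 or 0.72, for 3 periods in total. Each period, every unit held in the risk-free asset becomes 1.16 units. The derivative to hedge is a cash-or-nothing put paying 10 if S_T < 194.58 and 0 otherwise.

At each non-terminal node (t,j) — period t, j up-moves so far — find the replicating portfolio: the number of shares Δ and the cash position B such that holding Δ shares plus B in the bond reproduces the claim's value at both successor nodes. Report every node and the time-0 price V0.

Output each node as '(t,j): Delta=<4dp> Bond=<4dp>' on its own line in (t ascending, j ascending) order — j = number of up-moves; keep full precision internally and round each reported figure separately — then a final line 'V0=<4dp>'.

The replicating-portfolio and risk-neutral prices coincide; use p* = (1.16−0.72)/(1.38−0.72) = 0.6667 for the latter.
Terminal values V(3,·): V(3,0)=10.0000, V(3,1)=10.0000, V(3,2)=10.0000, V(3,3)=0.0000
(2,0): S=43.0272. Δ = (V_up−V_dn)/(S_up−S_dn) = (10.0000−10.0000)/(59.3775−30.9796) = 0.0000. V = [p*·10.0000 + (1−p*)·10.0000]/1.16 = 8.6207. B = V − Δ·S = 8.6207.
(2,1): S=82.4688. Δ = (V_up−V_dn)/(S_up−S_dn) = (10.0000−10.0000)/(113.8069−59.3775) = 0.0000. V = [p*·10.0000 + (1−p*)·10.0000]/1.16 = 8.6207. B = V − Δ·S = 8.6207.
(2,2): S=158.0652. Δ = (V_up−V_dn)/(S_up−S_dn) = (0.0000−10.0000)/(218.1300−113.8069) = -0.0959. V = [p*·0.0000 + (1−p*)·10.0000]/1.16 = 2.8736. B = V − Δ·S = 18.0251.
(1,0): S=59.7600. Δ = (V_up−V_dn)/(S_up−S_dn) = (8.6207−8.6207)/(82.4688−43.0272) = 0.0000. V = [p*·8.6207 + (1−p*)·8.6207]/1.16 = 7.4316. B = V − Δ·S = 7.4316.
(1,1): S=114.5400. Δ = (V_up−V_dn)/(S_up−S_dn) = (2.8736−8.6207)/(158.0652−82.4688) = -0.0760. V = [p*·2.8736 + (1−p*)·8.6207]/1.16 = 4.1287. B = V − Δ·S = 12.8365.
(0,0): S=83.0000. Δ = (V_up−V_dn)/(S_up−S_dn) = (4.1287−7.4316)/(114.5400−59.7600) = -0.0603. V = [p*·4.1287 + (1−p*)·7.4316]/1.16 = 4.5083. B = V − Δ·S = 9.5128.
Self-financing check: at every node Δ·S+B equals the discounted successor values.

(0,0): Delta=-0.0603 Bond=9.5128
(1,0): Delta=0.0000 Bond=7.4316
(1,1): Delta=-0.0760 Bond=12.8365
(2,0): Delta=0.0000 Bond=8.6207
(2,1): Delta=0.0000 Bond=8.6207
(2,2): Delta=-0.0959 Bond=18.0251
V0=4.5083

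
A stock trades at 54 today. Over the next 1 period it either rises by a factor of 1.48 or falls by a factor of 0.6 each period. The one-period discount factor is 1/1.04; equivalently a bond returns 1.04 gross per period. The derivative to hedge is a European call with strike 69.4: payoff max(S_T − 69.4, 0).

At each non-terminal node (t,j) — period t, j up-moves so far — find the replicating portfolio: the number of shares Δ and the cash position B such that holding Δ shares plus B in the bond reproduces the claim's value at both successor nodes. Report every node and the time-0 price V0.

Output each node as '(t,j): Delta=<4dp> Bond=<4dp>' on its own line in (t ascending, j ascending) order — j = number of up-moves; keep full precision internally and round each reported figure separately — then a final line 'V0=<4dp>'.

No-arbitrage ⇒ martingale measure with p* = (R−d)/(u−d) = 0.5000.
Terminal values V(1,·): V(1,0)=0.0000, V(1,1)=10.5200
(0,0): S=54.0000. Δ = (V_up−V_dn)/(S_up−S_dn) = (10.5200−0.0000)/(79.9200−32.4000) = 0.2214. V = [p*·10.5200 + (1−p*)·0.0000]/1.04 = 5.0577. B = V − Δ·S = -6.8969.
Each (Δ,B) replicates both successor values, so the strategy is self-financing and V0 is arbitrage-free.

(0,0): Delta=0.2214 Bond=-6.8969
V0=5.0577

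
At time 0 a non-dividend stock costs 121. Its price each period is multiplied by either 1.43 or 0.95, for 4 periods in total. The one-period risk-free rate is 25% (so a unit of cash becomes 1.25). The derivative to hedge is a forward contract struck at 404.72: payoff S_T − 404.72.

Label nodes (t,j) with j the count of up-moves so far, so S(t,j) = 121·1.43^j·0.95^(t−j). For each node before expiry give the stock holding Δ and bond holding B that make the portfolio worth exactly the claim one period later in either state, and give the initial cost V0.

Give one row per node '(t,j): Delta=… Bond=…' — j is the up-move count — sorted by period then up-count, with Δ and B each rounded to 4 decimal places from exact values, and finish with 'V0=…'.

Risk-neutral probability p* = (R−d)/(u−d) = (1.25−0.95)/(1.43−0.95) = 0.6250.
Terminal payoffs: V(4,0)=-306.1647, V(4,1)=-256.3684, V(4,2)=-181.4118, V(4,3)=-68.5824, V(4,4)=101.2555
Node (3,0) S=103.7424: V=(p*·-256.3684+(1−p*)·-306.1647)/1.25=-220.0336; Δ=(-256.3684−-306.1647)/(148.3516−98.5553)=1.0000; B=V−Δ·S=-323.7760
Node (3,1) S=156.1596: V=(p*·-181.4118+(1−p*)·-256.3684)/1.25=-167.6164; Δ=(-181.4118−-256.3684)/(223.3082−148.3516)=1.0000; B=V−Δ·S=-323.7760
Node (3,2) S=235.0613: V=(p*·-68.5824+(1−p*)·-181.4118)/1.25=-88.7147; Δ=(-68.5824−-181.4118)/(336.1376−223.3082)=1.0000; B=V−Δ·S=-323.7760
Node (3,3) S=353.8290: V=(p*·101.2555+(1−p*)·-68.5824)/1.25=30.0530; Δ=(101.2555−-68.5824)/(505.9755−336.1376)=1.0000; B=V−Δ·S=-323.7760
Node (2,0) S=109.2025: V=(p*·-167.6164+(1−p*)·-220.0336)/1.25=-149.8183; Δ=(-167.6164−-220.0336)/(156.1596−103.7424)=1.0000; B=V−Δ·S=-259.0208
Node (2,1) S=164.3785: V=(p*·-88.7147+(1−p*)·-167.6164)/1.25=-94.6423; Δ=(-88.7147−-167.6164)/(235.0613−156.1596)=1.0000; B=V−Δ·S=-259.0208
Node (2,2) S=247.4329: V=(p*·30.0530+(1−p*)·-88.7147)/1.25=-11.5879; Δ=(30.0530−-88.7147)/(353.8290−235.0613)=1.0000; B=V−Δ·S=-259.0208
Node (1,0) S=114.9500: V=(p*·-94.6423+(1−p*)·-149.8183)/1.25=-92.2666; Δ=(-94.6423−-149.8183)/(164.3785−109.2025)=1.0000; B=V−Δ·S=-207.2166
Node (1,1) S=173.0300: V=(p*·-11.5879+(1−p*)·-94.6423)/1.25=-34.1866; Δ=(-11.5879−-94.6423)/(247.4329−164.3785)=1.0000; B=V−Δ·S=-207.2166
Node (0,0) S=121.0000: V=(p*·-34.1866+(1−p*)·-92.2666)/1.25=-44.7733; Δ=(-34.1866−-92.2666)/(173.0300−114.9500)=1.0000; B=V−Δ·S=-165.7733
Root portfolio cost Δ·121+B reproduces V0=-44.7733.

(0,0): Delta=1.0000 Bond=-165.7733
(1,0): Delta=1.0000 Bond=-207.2166
(1,1): Delta=1.0000 Bond=-207.2166
(2,0): Delta=1.0000 Bond=-259.0208
(2,1): Delta=1.0000 Bond=-259.0208
(2,2): Delta=1.0000 Bond=-259.0208
(3,0): Delta=1.0000 Bond=-323.7760
(3,1): Delta=1.0000 Bond=-323.7760
(3,2): Delta=1.0000 Bond=-323.7760
(3,3): Delta=1.0000 Bond=-323.7760
V0=-44.7733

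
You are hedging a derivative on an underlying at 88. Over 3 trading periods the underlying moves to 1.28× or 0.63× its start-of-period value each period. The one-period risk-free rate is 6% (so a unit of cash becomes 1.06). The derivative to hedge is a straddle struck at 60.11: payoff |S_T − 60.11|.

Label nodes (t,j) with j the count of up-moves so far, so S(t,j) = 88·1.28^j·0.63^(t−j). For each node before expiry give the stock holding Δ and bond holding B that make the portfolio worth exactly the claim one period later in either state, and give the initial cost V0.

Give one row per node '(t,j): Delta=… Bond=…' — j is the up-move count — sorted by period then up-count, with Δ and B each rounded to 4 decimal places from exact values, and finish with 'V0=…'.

(0,0): Delta=0.7044 Bond=-16.0969
(1,0): Delta=0.0642 Bond=18.4336
(1,1): Delta=0.8656 Bond=-35.2236
(2,0): Delta=-1.0000 Bond=56.7075
(2,1): Delta=0.3321 Bond=0.5234
(2,2): Delta=1.0000 Bond=-56.7075
V0=45.8921

Risk-neutral probability p* = (R−d)/(u−d) = (1.06−0.63)/(1.28−0.63) = 0.6615.
Terminal values V(3,·): V(3,0)=38.1059, V(3,1)=15.4032, V(3,2)=30.7229, V(3,3)=124.4394
Node (2,0) S=34.9272: V=(p*·15.4032+(1−p*)·38.1059)/1.06=21.7803; Δ=(15.4032−38.1059)/(44.7068−22.0041)=-1.0000; B=V−Δ·S=56.7075
Node (2,1) S=70.9632: V=(p*·30.7229+(1−p*)·15.4032)/1.06=24.0922; Δ=(30.7229−15.4032)/(90.8329−44.7068)=0.3321; B=V−Δ·S=0.5234
Node (2,2) S=144.1792: V=(p*·124.4394+(1−p*)·30.7229)/1.06=87.4717; Δ=(124.4394−30.7229)/(184.5494−90.8329)=1.0000; B=V−Δ·S=-56.7075
Node (1,0) S=55.4400: V=(p*·24.0922+(1−p*)·21.7803)/1.06=21.9903; Δ=(24.0922−21.7803)/(70.9632−34.9272)=0.0642; B=V−Δ·S=18.4336
Node (1,1) S=112.6400: V=(p*·87.4717+(1−p*)·24.0922)/1.06=62.2832; Δ=(87.4717−24.0922)/(144.1792−70.9632)=0.8656; B=V−Δ·S=-35.2236
Node (0,0) S=88.0000: V=(p*·62.2832+(1−p*)·21.9903)/1.06=45.8921; Δ=(62.2832−21.9903)/(112.6400−55.4400)=0.7044; B=V−Δ·S=-16.0969
Root portfolio cost Δ·88+B reproduces V0=45.8921.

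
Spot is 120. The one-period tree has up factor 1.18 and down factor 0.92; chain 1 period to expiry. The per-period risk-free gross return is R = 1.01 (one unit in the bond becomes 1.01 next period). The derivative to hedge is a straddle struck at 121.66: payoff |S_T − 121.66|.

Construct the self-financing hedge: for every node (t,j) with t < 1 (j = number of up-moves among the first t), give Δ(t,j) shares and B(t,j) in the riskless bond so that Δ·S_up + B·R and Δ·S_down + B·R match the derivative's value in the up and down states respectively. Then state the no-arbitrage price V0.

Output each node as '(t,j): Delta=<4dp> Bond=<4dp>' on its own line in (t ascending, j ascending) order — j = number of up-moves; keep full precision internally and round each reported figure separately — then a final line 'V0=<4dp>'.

Since d<R<u, set p* = (R−d)/(u−d) = 0.3462; price each node as the discounted p*-expectation of its children.
Terminal values V(1,·): V(1,0)=11.2600, V(1,1)=19.9400
  t=0,j=0: stock 120.0000 → up 141.6000 (V=19.9400), down 110.4000 (V=11.2600). Price 14.1234; hedge Δ=0.2782, bond B=-19.2612.
The time-0 hedge costs 14.1234, which is the no-arbitrage price.

(0,0): Delta=0.2782 Bond=-19.2612
V0=14.1234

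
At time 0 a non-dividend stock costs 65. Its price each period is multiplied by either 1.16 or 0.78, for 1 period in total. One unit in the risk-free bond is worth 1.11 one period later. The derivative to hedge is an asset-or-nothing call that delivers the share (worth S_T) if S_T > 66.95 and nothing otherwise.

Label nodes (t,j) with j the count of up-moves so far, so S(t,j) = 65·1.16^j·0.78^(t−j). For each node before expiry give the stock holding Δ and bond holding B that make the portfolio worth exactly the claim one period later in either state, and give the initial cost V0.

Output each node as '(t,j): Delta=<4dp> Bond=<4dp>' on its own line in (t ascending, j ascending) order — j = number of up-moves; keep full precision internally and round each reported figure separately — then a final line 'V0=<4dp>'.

(0,0): Delta=3.0526 Bond=-139.4310
V0=58.9900

Under the risk-neutral measure, an up-move has probability p* = (R−d)/(u−d) = 0.8684 and values discount at R = 1.11.
Terminal payoffs: V(1,0)=0.0000, V(1,1)=75.4000
Node (0,0) S=65.0000: V=(p*·75.4000+(1−p*)·0.0000)/1.11=58.9900; Δ=(75.4000−0.0000)/(75.4000−50.7000)=3.0526; B=V−Δ·S=-139.4310
Root portfolio cost Δ·65+B reproduces V0=58.9900.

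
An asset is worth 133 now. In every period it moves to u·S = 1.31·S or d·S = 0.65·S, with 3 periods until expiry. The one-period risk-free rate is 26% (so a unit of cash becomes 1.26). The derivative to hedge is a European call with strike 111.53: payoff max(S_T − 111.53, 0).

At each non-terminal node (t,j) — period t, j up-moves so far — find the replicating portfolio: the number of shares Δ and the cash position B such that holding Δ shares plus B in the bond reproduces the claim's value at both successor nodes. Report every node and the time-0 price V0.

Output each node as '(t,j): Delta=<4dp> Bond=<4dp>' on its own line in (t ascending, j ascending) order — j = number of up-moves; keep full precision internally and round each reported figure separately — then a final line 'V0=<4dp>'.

(0,0): Delta=0.9604 Bond=-50.1659
(1,0): Delta=0.4734 Bond=-21.1144
(1,1): Delta=0.9802 Bond=-66.6594
(2,0): Delta=0.0000 Bond=0.0000
(2,1): Delta=0.4927 Bond=-28.7848
(2,2): Delta=1.0000 Bond=-88.5159
V0=77.5634

The replicating-portfolio and risk-neutral prices coincide; use p* = (1.26−0.65)/(1.31−0.65) = 0.9242 for the latter.
Terminal payoffs: V(3,0)=0.0000, V(3,1)=0.0000, V(3,2)=36.8268, V(3,3)=187.4661
  t=2,j=0: stock 56.1925 → up 73.6122 (V=0.0000), down 36.5251 (V=0.0000). Price 0.0000; hedge Δ=0.0000, bond B=0.0000.
  t=2,j=1: stock 113.2495 → up 148.3568 (V=36.8268), down 73.6122 (V=0.0000). Price 27.0134; hedge Δ=0.4927, bond B=-28.7848.
  t=2,j=2: stock 228.2413 → up 298.9961 (V=187.4661), down 148.3568 (V=36.8268). Price 139.7254; hedge Δ=1.0000, bond B=-88.5159.
  t=1,j=0: stock 86.4500 → up 113.2495 (V=27.0134), down 56.1925 (V=0.0000). Price 19.8151; hedge Δ=0.4734, bond B=-21.1144.
  t=1,j=1: stock 174.2300 → up 228.2413 (V=139.7254), down 113.2495 (V=27.0134). Price 104.1164; hedge Δ=0.9802, bond B=-66.6594.
  t=0,j=0: stock 133.0000 → up 174.2300 (V=104.1164), down 86.4500 (V=19.8151). Price 77.5634; hedge Δ=0.9604, bond B=-50.1659.
Check: Δ(0,0)·S0 + B(0,0) = 77.5634 = V0.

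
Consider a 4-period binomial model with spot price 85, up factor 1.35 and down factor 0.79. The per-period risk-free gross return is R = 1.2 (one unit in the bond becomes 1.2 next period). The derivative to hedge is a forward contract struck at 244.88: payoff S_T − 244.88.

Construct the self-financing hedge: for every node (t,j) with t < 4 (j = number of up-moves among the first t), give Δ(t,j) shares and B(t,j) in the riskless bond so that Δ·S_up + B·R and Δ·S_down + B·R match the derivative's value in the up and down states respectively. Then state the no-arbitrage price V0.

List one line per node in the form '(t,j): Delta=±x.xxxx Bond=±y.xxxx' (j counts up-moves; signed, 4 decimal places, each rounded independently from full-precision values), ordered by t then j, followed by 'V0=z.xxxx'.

Under the risk-neutral measure, an up-move has probability p* = (R−d)/(u−d) = 0.7321 and values discount at R = 1.2.
At expiry t=4: V(4,0)=-211.7724, V(4,1)=-188.3038, V(4,2)=-148.1991, V(4,3)=-79.6658, V(4,4)=37.4480
(3,0): S=41.9083. Δ = (V_up−V_dn)/(S_up−S_dn) = (-188.3038−-211.7724)/(56.5762−33.1076) = 1.0000. V = [p*·-188.3038 + (1−p*)·-211.7724]/1.2 = -162.1584. B = V − Δ·S = -204.0667.
(3,1): S=71.6155. Δ = (V_up−V_dn)/(S_up−S_dn) = (-148.1991−-188.3038)/(96.6809−56.5762) = 1.0000. V = [p*·-148.1991 + (1−p*)·-188.3038]/1.2 = -132.4512. B = V − Δ·S = -204.0667.
(3,2): S=122.3809. Δ = (V_up−V_dn)/(S_up−S_dn) = (-79.6658−-148.1991)/(165.2142−96.6809) = 1.0000. V = [p*·-79.6658 + (1−p*)·-148.1991]/1.2 = -81.6858. B = V − Δ·S = -204.0667.
(3,3): S=209.1319. Δ = (V_up−V_dn)/(S_up−S_dn) = (37.4480−-79.6658)/(282.3280−165.2142) = 1.0000. V = [p*·37.4480 + (1−p*)·-79.6658]/1.2 = 5.0652. B = V − Δ·S = -204.0667.
(2,0): S=53.0485. Δ = (V_up−V_dn)/(S_up−S_dn) = (-132.4512−-162.1584)/(71.6155−41.9083) = 1.0000. V = [p*·-132.4512 + (1−p*)·-162.1584]/1.2 = -117.0071. B = V − Δ·S = -170.0556.
(2,1): S=90.6525. Δ = (V_up−V_dn)/(S_up−S_dn) = (-81.6858−-132.4512)/(122.3809−71.6155) = 1.0000. V = [p*·-81.6858 + (1−p*)·-132.4512]/1.2 = -79.4031. B = V − Δ·S = -170.0556.
(2,2): S=154.9125. Δ = (V_up−V_dn)/(S_up−S_dn) = (5.0652−-81.6858)/(209.1319−122.3809) = 1.0000. V = [p*·5.0652 + (1−p*)·-81.6858]/1.2 = -15.1431. B = V − Δ·S = -170.0556.
(1,0): S=67.1500. Δ = (V_up−V_dn)/(S_up−S_dn) = (-79.4031−-117.0071)/(90.6525−53.0485) = 1.0000. V = [p*·-79.4031 + (1−p*)·-117.0071]/1.2 = -74.5630. B = V − Δ·S = -141.7130.
(1,1): S=114.7500. Δ = (V_up−V_dn)/(S_up−S_dn) = (-15.1431−-79.4031)/(154.9125−90.6525) = 1.0000. V = [p*·-15.1431 + (1−p*)·-79.4031]/1.2 = -26.9630. B = V − Δ·S = -141.7130.
(0,0): S=85.0000. Δ = (V_up−V_dn)/(S_up−S_dn) = (-26.9630−-74.5630)/(114.7500−67.1500) = 1.0000. V = [p*·-26.9630 + (1−p*)·-74.5630]/1.2 = -33.0941. B = V − Δ·S = -118.0941.
Root portfolio cost Δ·85+B reproduces V0=-33.0941.

(0,0): Delta=1.0000 Bond=-118.0941
(1,0): Delta=1.0000 Bond=-141.7130
(1,1): Delta=1.0000 Bond=-141.7130
(2,0): Delta=1.0000 Bond=-170.0556
(2,1): Delta=1.0000 Bond=-170.0556
(2,2): Delta=1.0000 Bond=-170.0556
(3,0): Delta=1.0000 Bond=-204.0667
(3,1): Delta=1.0000 Bond=-204.0667
(3,2): Delta=1.0000 Bond=-204.0667
(3,3): Delta=1.0000 Bond=-204.0667
V0=-33.0941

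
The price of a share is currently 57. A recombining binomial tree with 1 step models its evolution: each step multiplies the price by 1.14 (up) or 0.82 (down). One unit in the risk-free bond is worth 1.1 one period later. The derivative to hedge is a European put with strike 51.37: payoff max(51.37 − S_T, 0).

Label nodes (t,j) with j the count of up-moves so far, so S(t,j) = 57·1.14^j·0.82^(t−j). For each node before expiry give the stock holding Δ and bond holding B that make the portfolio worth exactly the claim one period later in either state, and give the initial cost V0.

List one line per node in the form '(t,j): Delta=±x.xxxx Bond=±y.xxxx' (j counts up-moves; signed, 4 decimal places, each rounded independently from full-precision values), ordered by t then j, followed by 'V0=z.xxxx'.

Risk-neutral probability p* = (R−d)/(u−d) = (1.1−0.82)/(1.14−0.82) = 0.8750.
At expiry t=1: V(1,0)=4.6300, V(1,1)=0.0000
Node (0,0) S=57.0000: V=(p*·0.0000+(1−p*)·4.6300)/1.1=0.5261; Δ=(0.0000−4.6300)/(64.9800−46.7400)=-0.2538; B=V−Δ·S=14.9949
Root portfolio cost Δ·57+B reproduces V0=0.5261.

(0,0): Delta=-0.2538 Bond=14.9949
V0=0.5261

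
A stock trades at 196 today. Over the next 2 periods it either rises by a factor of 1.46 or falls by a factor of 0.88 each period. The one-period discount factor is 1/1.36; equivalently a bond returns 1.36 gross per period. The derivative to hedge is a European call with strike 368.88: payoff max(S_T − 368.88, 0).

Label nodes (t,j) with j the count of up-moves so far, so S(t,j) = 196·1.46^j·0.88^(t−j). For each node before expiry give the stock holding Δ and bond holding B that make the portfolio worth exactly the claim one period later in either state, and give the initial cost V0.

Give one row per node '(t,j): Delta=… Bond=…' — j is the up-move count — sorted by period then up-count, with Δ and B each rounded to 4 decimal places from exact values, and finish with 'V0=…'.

(0,0): Delta=0.2618 Bond=-33.2062
(1,0): Delta=0.0000 Bond=0.0000
(1,1): Delta=0.2947 Bond=-54.5689
V0=18.1125

Under the risk-neutral measure, an up-move has probability p* = (R−d)/(u−d) = 0.8276 and values discount at R = 1.36.
At expiry t=2: V(2,0)=0.0000, V(2,1)=0.0000, V(2,2)=48.9136
Node (1,0) S=172.4800: V=(p*·0.0000+(1−p*)·0.0000)/1.36=0.0000; Δ=(0.0000−0.0000)/(251.8208−151.7824)=0.0000; B=V−Δ·S=0.0000
Node (1,1) S=286.1600: V=(p*·48.9136+(1−p*)·0.0000)/1.36=29.7649; Δ=(48.9136−0.0000)/(417.7936−251.8208)=0.2947; B=V−Δ·S=-54.5689
Node (0,0) S=196.0000: V=(p*·29.7649+(1−p*)·0.0000)/1.36=18.1125; Δ=(29.7649−0.0000)/(286.1600−172.4800)=0.2618; B=V−Δ·S=-33.2062
Self-financing check: at every node Δ·S+B equals the discounted successor values.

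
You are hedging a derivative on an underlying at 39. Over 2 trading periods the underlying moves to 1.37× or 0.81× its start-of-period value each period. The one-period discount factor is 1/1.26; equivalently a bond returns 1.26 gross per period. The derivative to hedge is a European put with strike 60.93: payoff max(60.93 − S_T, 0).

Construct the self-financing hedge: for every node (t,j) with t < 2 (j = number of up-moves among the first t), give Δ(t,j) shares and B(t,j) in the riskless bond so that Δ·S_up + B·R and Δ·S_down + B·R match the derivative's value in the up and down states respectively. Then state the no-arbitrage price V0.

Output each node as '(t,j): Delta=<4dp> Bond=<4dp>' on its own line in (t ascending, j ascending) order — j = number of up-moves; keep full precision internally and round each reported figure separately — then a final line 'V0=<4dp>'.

Since d<R<u, set p* = (R−d)/(u−d) = 0.8036; price each node as the discounted p*-expectation of its children.
Payoff layer (t=2): V(2,0)=35.3421, V(2,1)=17.6517, V(2,2)=0.0000
  t=1,j=0: stock 31.5900 → up 43.2783 (V=17.6517), down 25.5879 (V=35.3421). Price 16.7671; hedge Δ=-1.0000, bond B=48.3571.
  t=1,j=1: stock 53.4300 → up 73.1991 (V=0.0000), down 43.2783 (V=17.6517). Price 2.7518; hedge Δ=-0.5899, bond B=34.2727.
  t=0,j=0: stock 39.0000 → up 53.4300 (V=2.7518), down 31.5900 (V=16.7671). Price 4.3689; hedge Δ=-0.6417, bond B=29.3963.
Root portfolio cost Δ·39+B reproduces V0=4.3689.

(0,0): Delta=-0.6417 Bond=29.3963
(1,0): Delta=-1.0000 Bond=48.3571
(1,1): Delta=-0.5899 Bond=34.2727
V0=4.3689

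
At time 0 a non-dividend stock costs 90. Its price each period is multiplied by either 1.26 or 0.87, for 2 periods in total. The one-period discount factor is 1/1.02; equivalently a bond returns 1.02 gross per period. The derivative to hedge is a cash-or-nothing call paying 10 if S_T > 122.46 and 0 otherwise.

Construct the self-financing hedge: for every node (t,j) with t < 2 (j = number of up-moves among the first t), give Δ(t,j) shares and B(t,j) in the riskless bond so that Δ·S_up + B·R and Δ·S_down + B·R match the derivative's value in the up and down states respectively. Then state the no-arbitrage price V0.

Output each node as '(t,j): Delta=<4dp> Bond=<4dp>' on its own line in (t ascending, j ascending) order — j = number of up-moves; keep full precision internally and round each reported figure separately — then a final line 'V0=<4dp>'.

(0,0): Delta=0.1074 Bond=-8.2467
(1,0): Delta=0.0000 Bond=0.0000
(1,1): Delta=0.2261 Bond=-21.8703
V0=1.4218

No-arbitrage ⇒ martingale measure with p* = (R−d)/(u−d) = 0.3846.
At expiry t=2: V(2,0)=0.0000, V(2,1)=0.0000, V(2,2)=10.0000
  t=1,j=0: stock 78.3000 → up 98.6580 (V=0.0000), down 68.1210 (V=0.0000). Price 0.0000; hedge Δ=0.0000, bond B=0.0000.
  t=1,j=1: stock 113.4000 → up 142.8840 (V=10.0000), down 98.6580 (V=0.0000). Price 3.7707; hedge Δ=0.2261, bond B=-21.8703.
  t=0,j=0: stock 90.0000 → up 113.4000 (V=3.7707), down 78.3000 (V=0.0000). Price 1.4218; hedge Δ=0.1074, bond B=-8.2467.
The time-0 hedge costs 1.4218, which is the no-arbitrage price.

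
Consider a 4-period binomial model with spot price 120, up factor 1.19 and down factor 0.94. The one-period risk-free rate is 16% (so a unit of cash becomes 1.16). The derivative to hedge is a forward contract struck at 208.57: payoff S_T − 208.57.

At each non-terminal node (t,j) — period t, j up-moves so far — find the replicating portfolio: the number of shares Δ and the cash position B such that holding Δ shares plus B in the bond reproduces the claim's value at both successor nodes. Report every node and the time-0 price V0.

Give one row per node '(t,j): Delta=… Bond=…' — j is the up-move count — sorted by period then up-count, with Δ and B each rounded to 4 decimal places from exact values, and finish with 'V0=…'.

(0,0): Delta=1.0000 Bond=-115.1914
(1,0): Delta=1.0000 Bond=-133.6220
(1,1): Delta=1.0000 Bond=-133.6220
(2,0): Delta=1.0000 Bond=-155.0015
(2,1): Delta=1.0000 Bond=-155.0015
(2,2): Delta=1.0000 Bond=-155.0015
(3,0): Delta=1.0000 Bond=-179.8017
(3,1): Delta=1.0000 Bond=-179.8017
(3,2): Delta=1.0000 Bond=-179.8017
(3,3): Delta=1.0000 Bond=-179.8017
V0=4.8086

No-arbitrage ⇒ martingale measure with p* = (R−d)/(u−d) = 0.8800.
Payoff layer (t=4): V(4,0)=-114.8801, V(4,1)=-89.9626, V(4,2)=-58.4181, V(4,3)=-18.4841, V(4,4)=32.0707
(3,0): S=99.6701. Δ = (V_up−V_dn)/(S_up−S_dn) = (-89.9626−-114.8801)/(118.6074−93.6899) = 1.0000. V = [p*·-89.9626 + (1−p*)·-114.8801]/1.16 = -80.1316. B = V − Δ·S = -179.8017.
(3,1): S=126.1781. Δ = (V_up−V_dn)/(S_up−S_dn) = (-58.4181−-89.9626)/(150.1519−118.6074) = 1.0000. V = [p*·-58.4181 + (1−p*)·-89.9626]/1.16 = -53.6236. B = V − Δ·S = -179.8017.
(3,2): S=159.7361. Δ = (V_up−V_dn)/(S_up−S_dn) = (-18.4841−-58.4181)/(190.0859−150.1519) = 1.0000. V = [p*·-18.4841 + (1−p*)·-58.4181]/1.16 = -20.0656. B = V − Δ·S = -179.8017.
(3,3): S=202.2191. Δ = (V_up−V_dn)/(S_up−S_dn) = (32.0707−-18.4841)/(240.6407−190.0859) = 1.0000. V = [p*·32.0707 + (1−p*)·-18.4841]/1.16 = 22.4174. B = V − Δ·S = -179.8017.
(2,0): S=106.0320. Δ = (V_up−V_dn)/(S_up−S_dn) = (-53.6236−-80.1316)/(126.1781−99.6701) = 1.0000. V = [p*·-53.6236 + (1−p*)·-80.1316]/1.16 = -48.9695. B = V − Δ·S = -155.0015.
(2,1): S=134.2320. Δ = (V_up−V_dn)/(S_up−S_dn) = (-20.0656−-53.6236)/(159.7361−126.1781) = 1.0000. V = [p*·-20.0656 + (1−p*)·-53.6236]/1.16 = -20.7695. B = V − Δ·S = -155.0015.
(2,2): S=169.9320. Δ = (V_up−V_dn)/(S_up−S_dn) = (22.4174−-20.0656)/(202.2191−159.7361) = 1.0000. V = [p*·22.4174 + (1−p*)·-20.0656]/1.16 = 14.9305. B = V − Δ·S = -155.0015.
(1,0): S=112.8000. Δ = (V_up−V_dn)/(S_up−S_dn) = (-20.7695−-48.9695)/(134.2320−106.0320) = 1.0000. V = [p*·-20.7695 + (1−p*)·-48.9695]/1.16 = -20.8220. B = V − Δ·S = -133.6220.
(1,1): S=142.8000. Δ = (V_up−V_dn)/(S_up−S_dn) = (14.9305−-20.7695)/(169.9320−134.2320) = 1.0000. V = [p*·14.9305 + (1−p*)·-20.7695]/1.16 = 9.1780. B = V − Δ·S = -133.6220.
(0,0): S=120.0000. Δ = (V_up−V_dn)/(S_up−S_dn) = (9.1780−-20.8220)/(142.8000−112.8000) = 1.0000. V = [p*·9.1780 + (1−p*)·-20.8220]/1.16 = 4.8086. B = V − Δ·S = -115.1914.
Root portfolio cost Δ·120+B reproduces V0=4.8086.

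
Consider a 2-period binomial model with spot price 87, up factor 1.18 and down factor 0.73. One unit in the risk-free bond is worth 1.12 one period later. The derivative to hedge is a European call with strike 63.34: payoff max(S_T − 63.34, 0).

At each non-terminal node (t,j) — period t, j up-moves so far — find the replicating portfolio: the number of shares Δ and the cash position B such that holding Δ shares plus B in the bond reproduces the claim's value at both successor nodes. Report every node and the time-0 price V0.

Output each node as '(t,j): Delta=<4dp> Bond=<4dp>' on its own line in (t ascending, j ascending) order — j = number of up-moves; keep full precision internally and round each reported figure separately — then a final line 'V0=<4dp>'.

No-arbitrage ⇒ martingale measure with p* = (R−d)/(u−d) = 0.8667.
At expiry t=2: V(2,0)=0.0000, V(2,1)=11.6018, V(2,2)=57.7988
Node (1,0) S=63.5100: V=(p*·11.6018+(1−p*)·0.0000)/1.12=8.9776; Δ=(11.6018−0.0000)/(74.9418−46.3623)=0.4059; B=V−Δ·S=-16.8042
Node (1,1) S=102.6600: V=(p*·57.7988+(1−p*)·11.6018)/1.12=46.1064; Δ=(57.7988−11.6018)/(121.1388−74.9418)=1.0000; B=V−Δ·S=-56.5536
Node (0,0) S=87.0000: V=(p*·46.1064+(1−p*)·8.9776)/1.12=36.7464; Δ=(46.1064−8.9776)/(102.6600−63.5100)=0.9484; B=V−Δ·S=-45.7622
Self-financing check: at every node Δ·S+B equals the discounted successor values.

(0,0): Delta=0.9484 Bond=-45.7622
(1,0): Delta=0.4059 Bond=-16.8042
(1,1): Delta=1.0000 Bond=-56.5536
V0=36.7464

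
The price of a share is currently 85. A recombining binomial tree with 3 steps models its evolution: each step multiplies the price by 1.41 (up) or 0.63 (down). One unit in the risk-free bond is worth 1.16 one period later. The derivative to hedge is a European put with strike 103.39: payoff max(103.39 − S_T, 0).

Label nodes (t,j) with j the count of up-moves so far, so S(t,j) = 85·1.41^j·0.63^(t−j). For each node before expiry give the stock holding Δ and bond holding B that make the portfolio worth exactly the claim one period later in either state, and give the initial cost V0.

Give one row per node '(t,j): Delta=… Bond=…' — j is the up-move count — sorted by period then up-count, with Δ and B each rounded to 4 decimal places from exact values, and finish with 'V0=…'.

(0,0): Delta=-0.3028 Bond=34.9630
(1,0): Delta=-0.9569 Bond=75.5824
(1,1): Delta=-0.1650 Bond=24.0356
(2,0): Delta=-1.0000 Bond=89.1293
(2,1): Delta=-0.9478 Bond=86.9898
(2,2): Delta=0.0000 Bond=0.0000
V0=9.2215

The replicating-portfolio and risk-neutral prices coincide; use p* = (1.16−0.63)/(1.41−0.63) = 0.6795 for the latter.
Terminal values V(3,·): V(3,0)=82.1360, V(3,1)=55.8215, V(3,2)=0.0000, V(3,3)=0.0000
  t=2,j=0: stock 33.7365 → up 47.5685 (V=55.8215), down 21.2540 (V=82.1360). Price 55.3928; hedge Δ=-1.0000, bond B=89.1293.
  t=2,j=1: stock 75.5055 → up 106.4628 (V=0.0000), down 47.5685 (V=55.8215). Price 15.4237; hedge Δ=-0.9478, bond B=86.9898.
  t=2,j=2: stock 168.9885 → up 238.2738 (V=0.0000), down 106.4628 (V=0.0000). Price 0.0000; hedge Δ=0.0000, bond B=0.0000.
  t=1,j=0: stock 53.5500 → up 75.5055 (V=15.4237), down 33.7365 (V=55.3928). Price 24.3399; hedge Δ=-0.9569, bond B=75.5824.
  t=1,j=1: stock 119.8500 → up 168.9885 (V=0.0000), down 75.5055 (V=15.4237). Price 4.2616; hedge Δ=-0.1650, bond B=24.0356.
  t=0,j=0: stock 85.0000 → up 119.8500 (V=4.2616), down 53.5500 (V=24.3399). Price 9.2215; hedge Δ=-0.3028, bond B=34.9630.
The time-0 hedge costs 9.2215, which is the no-arbitrage price.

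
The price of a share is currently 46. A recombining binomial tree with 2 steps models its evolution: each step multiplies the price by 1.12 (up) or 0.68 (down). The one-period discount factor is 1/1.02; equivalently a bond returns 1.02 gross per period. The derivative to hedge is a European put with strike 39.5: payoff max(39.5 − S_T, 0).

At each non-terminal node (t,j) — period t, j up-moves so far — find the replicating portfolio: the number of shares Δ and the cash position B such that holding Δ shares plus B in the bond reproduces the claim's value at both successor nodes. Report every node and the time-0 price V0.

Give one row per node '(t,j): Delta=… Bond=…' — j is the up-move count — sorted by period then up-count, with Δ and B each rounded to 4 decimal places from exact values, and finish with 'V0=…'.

(0,0): Delta=-0.3187 Bond=17.0727
(1,0): Delta=-1.0000 Bond=38.7255
(1,1): Delta=-0.1970 Bond=11.1461
V0=2.4129

The replicating-portfolio and risk-neutral prices coincide; use p* = (1.02−0.68)/(1.12−0.68) = 0.7727 for the latter.
At expiry t=2: V(2,0)=18.2296, V(2,1)=4.4664, V(2,2)=0.0000
  t=1,j=0: stock 31.2800 → up 35.0336 (V=4.4664), down 21.2704 (V=18.2296). Price 7.4455; hedge Δ=-1.0000, bond B=38.7255.
  t=1,j=1: stock 51.5200 → up 57.7024 (V=0.0000), down 35.0336 (V=4.4664). Price 0.9952; hedge Δ=-0.1970, bond B=11.1461.
  t=0,j=0: stock 46.0000 → up 51.5200 (V=0.9952), down 31.2800 (V=7.4455). Price 2.4129; hedge Δ=-0.3187, bond B=17.0727.
Each (Δ,B) replicates both successor values, so the strategy is self-financing and V0 is arbitrage-free.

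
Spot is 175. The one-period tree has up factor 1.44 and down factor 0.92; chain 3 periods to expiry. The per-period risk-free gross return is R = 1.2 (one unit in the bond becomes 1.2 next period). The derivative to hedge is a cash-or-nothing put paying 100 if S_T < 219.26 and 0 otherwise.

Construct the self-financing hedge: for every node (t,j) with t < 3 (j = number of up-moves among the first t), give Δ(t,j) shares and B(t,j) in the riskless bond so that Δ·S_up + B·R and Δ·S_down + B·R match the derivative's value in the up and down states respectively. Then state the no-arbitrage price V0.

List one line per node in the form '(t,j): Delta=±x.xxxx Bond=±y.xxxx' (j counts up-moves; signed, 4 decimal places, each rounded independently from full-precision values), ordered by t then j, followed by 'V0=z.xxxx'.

(0,0): Delta=-0.3793 Bond=91.9815
(1,0): Delta=-0.5360 Bond=135.6016
(1,1): Delta=-0.2935 Bond=88.7574
(2,0): Delta=0.0000 Bond=83.3333
(2,1): Delta=-0.8295 Bond=230.7692
(2,2): Delta=0.0000 Bond=0.0000
V0=25.6031

Since d<R<u, set p* = (R−d)/(u−d) = 0.5385; price each node as the discounted p*-expectation of its children.
Terminal values V(3,·): V(3,0)=100.0000, V(3,1)=100.0000, V(3,2)=0.0000, V(3,3)=0.0000
(2,0): S=148.1200. Δ = (V_up−V_dn)/(S_up−S_dn) = (100.0000−100.0000)/(213.2928−136.2704) = 0.0000. V = [p*·100.0000 + (1−p*)·100.0000]/1.2 = 83.3333. B = V − Δ·S = 83.3333.
(2,1): S=231.8400. Δ = (V_up−V_dn)/(S_up−S_dn) = (0.0000−100.0000)/(333.8496−213.2928) = -0.8295. V = [p*·0.0000 + (1−p*)·100.0000]/1.2 = 38.4615. B = V − Δ·S = 230.7692.
(2,2): S=362.8800. Δ = (V_up−V_dn)/(S_up−S_dn) = (0.0000−0.0000)/(522.5472−333.8496) = 0.0000. V = [p*·0.0000 + (1−p*)·0.0000]/1.2 = 0.0000. B = V − Δ·S = 0.0000.
(1,0): S=161.0000. Δ = (V_up−V_dn)/(S_up−S_dn) = (38.4615−83.3333)/(231.8400−148.1200) = -0.5360. V = [p*·38.4615 + (1−p*)·83.3333]/1.2 = 49.3097. B = V − Δ·S = 135.6016.
(1,1): S=252.0000. Δ = (V_up−V_dn)/(S_up−S_dn) = (0.0000−38.4615)/(362.8800−231.8400) = -0.2935. V = [p*·0.0000 + (1−p*)·38.4615]/1.2 = 14.7929. B = V − Δ·S = 88.7574.
(0,0): S=175.0000. Δ = (V_up−V_dn)/(S_up−S_dn) = (14.7929−49.3097)/(252.0000−161.0000) = -0.3793. V = [p*·14.7929 + (1−p*)·49.3097]/1.2 = 25.6031. B = V − Δ·S = 91.9815.
Root portfolio cost Δ·175+B reproduces V0=25.6031.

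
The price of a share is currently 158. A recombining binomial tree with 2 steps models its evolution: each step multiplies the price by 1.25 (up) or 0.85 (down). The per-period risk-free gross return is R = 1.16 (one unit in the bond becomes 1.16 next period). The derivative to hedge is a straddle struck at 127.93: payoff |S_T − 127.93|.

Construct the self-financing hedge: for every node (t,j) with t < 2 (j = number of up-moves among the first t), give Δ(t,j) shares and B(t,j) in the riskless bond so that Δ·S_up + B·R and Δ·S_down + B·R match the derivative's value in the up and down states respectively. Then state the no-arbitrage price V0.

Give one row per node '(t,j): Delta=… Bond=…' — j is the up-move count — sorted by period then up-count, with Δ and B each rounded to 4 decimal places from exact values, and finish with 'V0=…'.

Risk-neutral probability p* = (R−d)/(u−d) = (1.16−0.85)/(1.25−0.85) = 0.7750.
At expiry t=2: V(2,0)=13.7750, V(2,1)=39.9450, V(2,2)=118.9450
Node (1,0) S=134.3000: V=(p*·39.9450+(1−p*)·13.7750)/1.16=29.3593; Δ=(39.9450−13.7750)/(167.8750−114.1550)=0.4872; B=V−Δ·S=-36.0657
Node (1,1) S=197.5000: V=(p*·118.9450+(1−p*)·39.9450)/1.16=87.2155; Δ=(118.9450−39.9450)/(246.8750−167.8750)=1.0000; B=V−Δ·S=-110.2845
Node (0,0) S=158.0000: V=(p*·87.2155+(1−p*)·29.3593)/1.16=63.9637; Δ=(87.2155−29.3593)/(197.5000−134.3000)=0.9154; B=V−Δ·S=-80.6770
Self-financing check: at every node Δ·S+B equals the discounted successor values.

(0,0): Delta=0.9154 Bond=-80.6770
(1,0): Delta=0.4872 Bond=-36.0657
(1,1): Delta=1.0000 Bond=-110.2845
V0=63.9637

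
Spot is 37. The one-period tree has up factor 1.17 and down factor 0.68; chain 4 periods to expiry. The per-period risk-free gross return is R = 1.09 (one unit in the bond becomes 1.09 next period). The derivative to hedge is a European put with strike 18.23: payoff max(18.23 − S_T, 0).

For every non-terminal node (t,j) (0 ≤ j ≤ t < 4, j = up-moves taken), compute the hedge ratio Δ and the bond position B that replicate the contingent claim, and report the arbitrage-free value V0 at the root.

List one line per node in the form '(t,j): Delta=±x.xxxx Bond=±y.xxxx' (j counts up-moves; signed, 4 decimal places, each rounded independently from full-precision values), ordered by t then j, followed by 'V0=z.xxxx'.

(0,0): Delta=-0.0142 Bond=0.5789
(1,0): Delta=-0.0965 Bond=2.7017
(1,1): Delta=-0.0049 Bond=0.2270
(2,0): Delta=-0.5247 Bond=10.2712
(2,1): Delta=-0.0480 Bond=1.5153
(2,2): Delta=0.0000 Bond=0.0000
(3,0): Delta=-1.0000 Bond=16.7248
(3,1): Delta=-0.4708 Bond=10.1167
(3,2): Delta=0.0000 Bond=0.0000
(3,3): Delta=0.0000 Bond=0.0000
V0=0.0528

Under the risk-neutral measure, an up-move has probability p* = (R−d)/(u−d) = 0.8367 and values discount at R = 1.09.
Terminal values V(4,·): V(4,0)=10.3189, V(4,1)=4.6182, V(4,2)=0.0000, V(4,3)=0.0000, V(4,4)=0.0000
Node (3,0) S=11.6340: V=(p*·4.6182+(1−p*)·10.3189)/1.09=5.0908; Δ=(4.6182−10.3189)/(13.6118−7.9111)=-1.0000; B=V−Δ·S=16.7248
Node (3,1) S=20.0173: V=(p*·0.0000+(1−p*)·4.6182)/1.09=0.6917; Δ=(0.0000−4.6182)/(23.4202−13.6118)=-0.4708; B=V−Δ·S=10.1167
Node (3,2) S=34.4415: V=(p*·0.0000+(1−p*)·0.0000)/1.09=0.0000; Δ=(0.0000−0.0000)/(40.2966−23.4202)=0.0000; B=V−Δ·S=0.0000
Node (3,3) S=59.2597: V=(p*·0.0000+(1−p*)·0.0000)/1.09=0.0000; Δ=(0.0000−0.0000)/(69.3338−40.2966)=0.0000; B=V−Δ·S=0.0000
Node (2,0) S=17.1088: V=(p*·0.6917+(1−p*)·5.0908)/1.09=1.2935; Δ=(0.6917−5.0908)/(20.0173−11.6340)=-0.5247; B=V−Δ·S=10.2712
Node (2,1) S=29.4372: V=(p*·0.0000+(1−p*)·0.6917)/1.09=0.1036; Δ=(0.0000−0.6917)/(34.4415−20.0173)=-0.0480; B=V−Δ·S=1.5153
Node (2,2) S=50.6493: V=(p*·0.0000+(1−p*)·0.0000)/1.09=0.0000; Δ=(0.0000−0.0000)/(59.2597−34.4415)=0.0000; B=V−Δ·S=0.0000
Node (1,0) S=25.1600: V=(p*·0.1036+(1−p*)·1.2935)/1.09=0.2733; Δ=(0.1036−1.2935)/(29.4372−17.1088)=-0.0965; B=V−Δ·S=2.7017
Node (1,1) S=43.2900: V=(p*·0.0000+(1−p*)·0.1036)/1.09=0.0155; Δ=(0.0000−0.1036)/(50.6493−29.4372)=-0.0049; B=V−Δ·S=0.2270
Node (0,0) S=37.0000: V=(p*·0.0155+(1−p*)·0.2733)/1.09=0.0528; Δ=(0.0155−0.2733)/(43.2900−25.1600)=-0.0142; B=V−Δ·S=0.5789
Root portfolio cost Δ·37+B reproduces V0=0.0528.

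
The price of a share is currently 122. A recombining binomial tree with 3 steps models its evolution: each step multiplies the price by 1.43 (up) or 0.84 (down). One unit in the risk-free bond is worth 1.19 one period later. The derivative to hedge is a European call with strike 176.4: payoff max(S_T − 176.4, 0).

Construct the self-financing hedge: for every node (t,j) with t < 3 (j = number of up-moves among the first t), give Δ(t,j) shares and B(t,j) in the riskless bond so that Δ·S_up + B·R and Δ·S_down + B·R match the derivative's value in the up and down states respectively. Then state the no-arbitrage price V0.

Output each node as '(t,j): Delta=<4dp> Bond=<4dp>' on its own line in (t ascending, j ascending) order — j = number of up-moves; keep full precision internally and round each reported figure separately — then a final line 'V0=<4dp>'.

Since d<R<u, set p* = (R−d)/(u−d) = 0.5932; price each node as the discounted p*-expectation of its children.
Payoff layer (t=3): V(3,0)=0.0000, V(3,1)=0.0000, V(3,2)=33.1614, V(3,3)=180.3533
  t=2,j=0: stock 86.0832 → up 123.0990 (V=0.0000), down 72.3099 (V=0.0000). Price 0.0000; hedge Δ=0.0000, bond B=0.0000.
  t=2,j=1: stock 146.5464 → up 209.5614 (V=33.1614), down 123.0990 (V=0.0000). Price 16.5311; hedge Δ=0.3835, bond B=-39.6746.
  t=2,j=2: stock 249.4778 → up 356.7533 (V=180.3533), down 209.5614 (V=33.1614). Price 101.2425; hedge Δ=1.0000, bond B=-148.2353.
  t=1,j=0: stock 102.4800 → up 146.5464 (V=16.5311), down 86.0832 (V=0.0000). Price 8.2408; hedge Δ=0.2734, bond B=-19.7780.
  t=1,j=1: stock 174.4600 → up 249.4778 (V=101.2425), down 146.5464 (V=16.5311). Price 56.1207; hedge Δ=0.8230, bond B=-87.4580.
  t=0,j=0: stock 122.0000 → up 174.4600 (V=56.1207), down 102.4800 (V=8.2408). Price 30.7934; hedge Δ=0.6652, bond B=-50.3589.
The time-0 hedge costs 30.7934, which is the no-arbitrage price.

(0,0): Delta=0.6652 Bond=-50.3589
(1,0): Delta=0.2734 Bond=-19.7780
(1,1): Delta=0.8230 Bond=-87.4580
(2,0): Delta=0.0000 Bond=0.0000
(2,1): Delta=0.3835 Bond=-39.6746
(2,2): Delta=1.0000 Bond=-148.2353
V0=30.7934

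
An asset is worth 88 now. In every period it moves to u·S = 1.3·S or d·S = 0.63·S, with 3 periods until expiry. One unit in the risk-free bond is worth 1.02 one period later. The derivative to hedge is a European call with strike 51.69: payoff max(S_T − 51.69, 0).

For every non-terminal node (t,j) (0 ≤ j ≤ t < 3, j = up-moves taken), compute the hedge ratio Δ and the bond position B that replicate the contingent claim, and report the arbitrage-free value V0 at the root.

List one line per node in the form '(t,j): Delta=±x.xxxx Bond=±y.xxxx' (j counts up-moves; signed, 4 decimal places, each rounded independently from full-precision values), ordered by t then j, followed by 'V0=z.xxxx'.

(0,0): Delta=0.8835 Bond=-34.6112
(1,0): Delta=0.6453 Bond=-22.0974
(1,1): Delta=0.9664 Bond=-44.7847
(2,0): Delta=0.0000 Bond=0.0000
(2,1): Delta=0.8699 Bond=-38.7215
(2,2): Delta=1.0000 Bond=-50.6765
V0=43.1393

No-arbitrage ⇒ martingale measure with p* = (R−d)/(u−d) = 0.5821.
Terminal payoffs: V(3,0)=0.0000, V(3,1)=0.0000, V(3,2)=42.0036, V(3,3)=141.6460
Node (2,0) S=34.9272: V=(p*·0.0000+(1−p*)·0.0000)/1.02=0.0000; Δ=(0.0000−0.0000)/(45.4054−22.0041)=0.0000; B=V−Δ·S=0.0000
Node (2,1) S=72.0720: V=(p*·42.0036+(1−p*)·0.0000)/1.02=23.9704; Δ=(42.0036−0.0000)/(93.6936−45.4054)=0.8699; B=V−Δ·S=-38.7215
Node (2,2) S=148.7200: V=(p*·141.6460+(1−p*)·42.0036)/1.02=98.0435; Δ=(141.6460−42.0036)/(193.3360−93.6936)=1.0000; B=V−Δ·S=-50.6765
Node (1,0) S=55.4400: V=(p*·23.9704+(1−p*)·0.0000)/1.02=13.6794; Δ=(23.9704−0.0000)/(72.0720−34.9272)=0.6453; B=V−Δ·S=-22.0974
Node (1,1) S=114.4000: V=(p*·98.0435+(1−p*)·23.9704)/1.02=65.7722; Δ=(98.0435−23.9704)/(148.7200−72.0720)=0.9664; B=V−Δ·S=-44.7847
Node (0,0) S=88.0000: V=(p*·65.7722+(1−p*)·13.6794)/1.02=43.1393; Δ=(65.7722−13.6794)/(114.4000−55.4400)=0.8835; B=V−Δ·S=-34.6112
Check: Δ(0,0)·S0 + B(0,0) = 43.1393 = V0.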